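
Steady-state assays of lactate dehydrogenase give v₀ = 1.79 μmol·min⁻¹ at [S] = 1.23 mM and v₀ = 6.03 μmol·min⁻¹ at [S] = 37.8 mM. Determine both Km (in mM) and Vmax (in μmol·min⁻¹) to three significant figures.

Km = 3.27 mM; Vmax = 6.55 μmol·min⁻¹

From v = Vmax[S]/(Km+[S]), each point gives Vmax = v(Km+[S])/[S].
Equating: 1.79(Km+1.23)/1.23 = 6.03(Km+37.8)/37.8.
1.455·Km + 1.79 = 0.1595·Km + 6.03, so (1.455 − 0.1595)·Km = 6.03 − 1.79.
Km = 4.240/1.296 = 3.27 mM; then Vmax = 1.79(3.27+1.23)/1.23 = 6.55 μmol·min⁻¹.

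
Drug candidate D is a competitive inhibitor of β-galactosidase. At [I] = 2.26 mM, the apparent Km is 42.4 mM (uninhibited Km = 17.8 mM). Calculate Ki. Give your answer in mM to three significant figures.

1.64 mM

Competitive: Km,app = α·Km with α = 1 + [I]/Ki.
α = Km,app/Km = 42.4/17.8 = 2.382.
Ki = [I]/(α − 1) = 2.26/1.382 = 1.64 mM.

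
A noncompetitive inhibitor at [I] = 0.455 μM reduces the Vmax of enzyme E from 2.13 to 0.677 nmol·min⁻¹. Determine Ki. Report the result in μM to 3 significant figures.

0.212 μM

Noncompetitive: Vmax,app = Vmax/α with α = 1 + [I]/Ki.
α = Vmax/Vmax,app = 2.13/0.677 = 3.146.
Ki = [I]/(α − 1) = 0.455/2.146 = 0.212 μM.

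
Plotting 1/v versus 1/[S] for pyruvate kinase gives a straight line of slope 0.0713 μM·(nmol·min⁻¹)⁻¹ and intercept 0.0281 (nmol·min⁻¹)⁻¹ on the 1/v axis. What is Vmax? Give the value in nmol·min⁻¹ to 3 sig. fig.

35.6 nmol·min⁻¹

The y-intercept of a Lineweaver–Burk plot equals 1/Vmax, so Vmax = 1/0.0281 = 35.6 nmol·min⁻¹.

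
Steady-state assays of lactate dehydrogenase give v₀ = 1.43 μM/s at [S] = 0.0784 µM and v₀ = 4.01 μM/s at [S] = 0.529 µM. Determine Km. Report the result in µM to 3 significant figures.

0.242 µM

From v = Vmax[S]/(Km+[S]), each point gives Vmax = v(Km+[S])/[S].
Equating: 1.43(Km+0.0784)/0.0784 = 4.01(Km+0.529)/0.529.
18.24·Km + 1.43 = 7.580·Km + 4.01, so (18.24 − 7.580)·Km = 4.01 − 1.43.
Km = 2.580/10.66 = 0.242 µM; then Vmax = 1.43(0.242+0.0784)/0.0784 = 5.84 μM/s.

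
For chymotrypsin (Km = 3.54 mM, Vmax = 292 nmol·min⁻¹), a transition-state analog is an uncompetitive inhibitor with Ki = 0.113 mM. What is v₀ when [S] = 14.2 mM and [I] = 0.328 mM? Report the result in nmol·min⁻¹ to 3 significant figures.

70.3 nmol·min⁻¹

α = 1 + [I]/Ki = 1 + 0.328/0.113 = 3.903.
For an uncompetitive inhibitor, both parameters are divided by α, giving Vmax/α and Km/α: Km,app = 0.907 mM, Vmax,app = 74.8 nmol·min⁻¹.
v = Vmax,app·[S]/(Km,app + [S]) = 74.8 × 14.2/(0.907 + 14.2) = 70.3 nmol·min⁻¹.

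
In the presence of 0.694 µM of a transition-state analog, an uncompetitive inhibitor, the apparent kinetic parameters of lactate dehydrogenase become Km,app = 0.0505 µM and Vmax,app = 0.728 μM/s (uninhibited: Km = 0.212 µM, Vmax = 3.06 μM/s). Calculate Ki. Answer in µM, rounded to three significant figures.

0.217 µM

Uncompetitive: Vmax,app = Vmax/α (and Km,app = Km/α) with α = 1 + [I]/Ki.
α = Vmax/Vmax,app = 3.06/0.728 = 4.203.
Since α = 1 + [I]/Ki, [I]/Ki = 4.203 − 1 = 3.203 and Ki = 0.694/3.203 = 0.217 µM.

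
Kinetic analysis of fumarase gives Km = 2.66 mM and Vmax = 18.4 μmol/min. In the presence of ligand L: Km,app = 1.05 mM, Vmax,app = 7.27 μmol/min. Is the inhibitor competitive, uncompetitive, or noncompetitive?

Both Km and Vmax decrease by the same factor (~2.53-fold) — characteristic of uncompetitive inhibition.

uncompetitive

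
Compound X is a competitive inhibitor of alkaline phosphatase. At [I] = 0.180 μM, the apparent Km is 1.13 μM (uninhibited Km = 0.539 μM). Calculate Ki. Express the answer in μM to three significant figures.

Competitive: Km,app = α·Km with α = 1 + [I]/Ki.
α = Km,app/Km = 1.13/0.539 = 2.096.
Since α = 1 + [I]/Ki, [I]/Ki = 2.096 − 1 = 1.096 and Ki = 0.180/1.096 = 0.164 μM.

0.164 μM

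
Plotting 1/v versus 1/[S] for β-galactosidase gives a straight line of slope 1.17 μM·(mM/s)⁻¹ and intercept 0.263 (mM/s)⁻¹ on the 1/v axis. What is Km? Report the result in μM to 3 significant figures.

4.45 μM

y-intercept = 1/Vmax ⇒ Vmax = 3.80 mM/s; slope = Km/Vmax ⇒ Km = slope × Vmax.
Km = 1.17 × 3.80 = 4.45 μM.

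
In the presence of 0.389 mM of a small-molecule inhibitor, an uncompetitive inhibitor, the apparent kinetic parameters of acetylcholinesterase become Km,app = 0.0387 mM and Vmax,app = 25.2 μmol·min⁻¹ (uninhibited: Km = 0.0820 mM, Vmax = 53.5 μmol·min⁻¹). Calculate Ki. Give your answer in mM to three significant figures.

0.346 mM

Uncompetitive: Vmax,app = Vmax/α (and Km,app = Km/α) with α = 1 + [I]/Ki.
α = Vmax/Vmax,app = 53.5/25.2 = 2.123.
Ki = [I]/(α − 1) = 0.389/1.123 = 0.346 mM.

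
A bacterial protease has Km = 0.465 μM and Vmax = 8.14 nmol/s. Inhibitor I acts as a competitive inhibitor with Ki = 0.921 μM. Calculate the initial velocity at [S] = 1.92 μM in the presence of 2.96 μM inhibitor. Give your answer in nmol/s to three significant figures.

4.03 nmol/s

With α = 1 + [I]/Ki = 1 + 2.96/0.921 = 4.214, the competitive rate law is v = Vmax[S] / (αKm + [S]).
v = 8.14×1.92 / (4.214×0.465 + 1.92) = 15.63/3.879 = 4.03 nmol/s.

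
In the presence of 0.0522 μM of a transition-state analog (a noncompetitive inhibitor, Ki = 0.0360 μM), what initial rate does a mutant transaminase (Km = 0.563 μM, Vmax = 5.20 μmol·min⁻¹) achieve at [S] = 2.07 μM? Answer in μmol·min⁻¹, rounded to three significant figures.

α = 1 + [I]/Ki = 1 + 0.0522/0.0360 = 2.450.
For a noncompetitive inhibitor, Vmax is reduced to Vmax/α while Km is unchanged: Km,app = 0.563 μM, Vmax,app = 2.12 μmol·min⁻¹.
v = Vmax,app·[S]/(Km,app + [S]) = 2.12 × 2.07/(0.563 + 2.07) = 1.67 μmol·min⁻¹.

1.67 μmol·min⁻¹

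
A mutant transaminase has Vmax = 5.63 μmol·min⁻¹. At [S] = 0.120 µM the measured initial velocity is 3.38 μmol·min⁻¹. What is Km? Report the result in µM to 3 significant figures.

v/Vmax = 3.38/5.63 = 0.6004 = [S]/(Km+[S]).
So Km + [S] = [S]/0.6004 = 0.1999 µM, giving Km = 0.1999 − 0.120 = 0.0799 µM.

0.0799 µM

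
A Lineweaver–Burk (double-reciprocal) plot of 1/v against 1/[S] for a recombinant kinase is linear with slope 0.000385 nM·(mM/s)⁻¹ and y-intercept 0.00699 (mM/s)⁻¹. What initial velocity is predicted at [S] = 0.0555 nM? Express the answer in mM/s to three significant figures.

71.8 mM/s

The y-intercept is 1/Vmax, so Vmax = 1/0.00699 = 143 mM/s.
The slope is Km/Vmax, so Km = 0.000385 × 143 = 0.0551 nM.
Then v = 143 × 0.0555/(0.0551 + 0.0555) = 71.8 mM/s.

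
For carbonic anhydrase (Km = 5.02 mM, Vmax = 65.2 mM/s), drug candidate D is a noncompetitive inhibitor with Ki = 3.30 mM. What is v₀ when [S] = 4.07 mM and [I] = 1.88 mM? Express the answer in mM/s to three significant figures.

18.6 mM/s

With α = 1 + [I]/Ki = 1 + 1.88/3.30 = 1.570, the noncompetitive rate law is v = (Vmax/α)·[S] / (Km + [S]).
v = (65.2/1.570)×4.07 / (5.02 + 4.07) = 169.1/9.090 = 18.6 mM/s.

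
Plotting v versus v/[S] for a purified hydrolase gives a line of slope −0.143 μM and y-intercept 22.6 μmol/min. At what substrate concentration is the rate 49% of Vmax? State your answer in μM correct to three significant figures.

The Eadie–Hofstee slope gives Km = 0.143 μM (slope = −Km).
v/Vmax = [S]/(Km+[S]) = 0.49 ⇒ [S] = Km·0.49/(1−0.49) = 0.143 × 0.9608 = 0.137 μM.

0.137 μM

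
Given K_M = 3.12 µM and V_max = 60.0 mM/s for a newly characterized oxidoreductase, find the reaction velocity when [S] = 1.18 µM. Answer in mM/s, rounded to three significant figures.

v = Vmax·[S]/(Km + [S]) = 60.0 × 1.18 / (3.12 + 1.18)
  = 70.80 / 4.300 = 16.5 mM/s.

16.5 mM/s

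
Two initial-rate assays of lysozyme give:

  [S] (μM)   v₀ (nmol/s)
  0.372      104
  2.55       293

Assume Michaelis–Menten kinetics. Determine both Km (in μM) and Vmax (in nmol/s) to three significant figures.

From v = Vmax[S]/(Km+[S]), each point gives Vmax = v(Km+[S])/[S].
Equating: 104(Km+0.372)/0.372 = 293(Km+2.55)/2.55.
279.6·Km + 104 = 114.9·Km + 293, so (279.6 − 114.9)·Km = 293 − 104.
Km = 189.0/164.7 = 1.15 μM; then Vmax = 104(1.15+0.372)/0.372 = 425 nmol/s.

Km = 1.15 μM; Vmax = 425 nmol/s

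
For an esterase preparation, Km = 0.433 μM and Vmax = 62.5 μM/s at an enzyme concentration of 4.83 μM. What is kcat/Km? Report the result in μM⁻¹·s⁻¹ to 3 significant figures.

29.9 μM⁻¹·s⁻¹

kcat = Vmax/[E]total = 62.5/4.83 = 12.9 s⁻¹.
kcat/Km = 12.9/0.433 = 29.9 μM⁻¹·s⁻¹.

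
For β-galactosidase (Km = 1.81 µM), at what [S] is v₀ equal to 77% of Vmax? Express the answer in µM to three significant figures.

v/Vmax = [S]/(Km+[S]) = 0.77, so [S] = Km·0.77/(1 − 0.77) = 1.81 × 3.348.
[S] = 6.06 µM.

6.06 µM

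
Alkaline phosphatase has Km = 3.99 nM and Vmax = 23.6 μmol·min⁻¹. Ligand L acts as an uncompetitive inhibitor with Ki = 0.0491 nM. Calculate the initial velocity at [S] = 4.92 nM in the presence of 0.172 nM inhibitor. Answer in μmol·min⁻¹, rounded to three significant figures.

4.44 μmol·min⁻¹

α = 1 + [I]/Ki = 1 + 0.172/0.0491 = 4.503.
For an uncompetitive inhibitor, both parameters are divided by α, giving Vmax/α and Km/α: Km,app = 0.886 nM, Vmax,app = 5.24 μmol·min⁻¹.
v = Vmax,app·[S]/(Km,app + [S]) = 5.24 × 4.92/(0.886 + 4.92) = 4.44 μmol·min⁻¹.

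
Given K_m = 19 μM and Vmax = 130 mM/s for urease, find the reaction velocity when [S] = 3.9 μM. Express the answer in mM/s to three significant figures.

22.1 mM/s

[S]/(Km+[S]) = 3.9/22.90 = 0.1703, the fractional saturation.
v = 0.1703 × Vmax = 0.1703 × 130 = 22.1 mM/s.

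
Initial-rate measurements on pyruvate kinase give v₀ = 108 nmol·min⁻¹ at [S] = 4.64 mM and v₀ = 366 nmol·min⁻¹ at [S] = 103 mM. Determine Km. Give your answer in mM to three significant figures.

From v = Vmax[S]/(Km+[S]), each point gives Vmax = v(Km+[S])/[S].
Equating: 108(Km+4.64)/4.64 = 366(Km+103)/103.
23.28·Km + 108 = 3.553·Km + 366, so (23.28 − 3.553)·Km = 366 − 108.
Km = 258.0/19.72 = 13.1 mM; then Vmax = 108(13.1+4.64)/4.64 = 412 nmol·min⁻¹.

13.1 mM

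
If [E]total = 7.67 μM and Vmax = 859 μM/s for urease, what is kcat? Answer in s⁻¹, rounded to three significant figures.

kcat = Vmax/[E]total = 859 μM/s / 7.67 μM = 112 s⁻¹.

112 s⁻¹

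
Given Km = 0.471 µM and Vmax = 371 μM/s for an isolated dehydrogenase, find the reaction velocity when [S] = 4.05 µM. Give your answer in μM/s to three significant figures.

332 μM/s

[S]/(Km+[S]) = 4.05/4.521 = 0.8958, the fractional saturation.
v = 0.8958 × Vmax = 0.8958 × 371 = 332 μM/s.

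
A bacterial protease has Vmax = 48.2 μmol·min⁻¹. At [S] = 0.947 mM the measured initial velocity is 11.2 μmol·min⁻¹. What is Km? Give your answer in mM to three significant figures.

From v = Vmax[S]/(Km+[S]), Km = [S](Vmax − v)/v.
Km = 0.947 × (48.2 − 11.2) / 11.2 = 35.04/11.2 = 3.13 mM.

3.13 mM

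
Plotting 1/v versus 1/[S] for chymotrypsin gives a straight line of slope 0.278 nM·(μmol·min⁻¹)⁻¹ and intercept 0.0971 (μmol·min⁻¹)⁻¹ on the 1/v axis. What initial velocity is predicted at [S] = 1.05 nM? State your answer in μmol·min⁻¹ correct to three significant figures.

The y-intercept is 1/Vmax, so Vmax = 1/0.0971 = 10.3 μmol·min⁻¹.
The slope is Km/Vmax, so Km = 0.278 × 10.3 = 2.86 nM.
Then v = 10.3 × 1.05/(2.86 + 1.05) = 2.76 μmol·min⁻¹.

2.76 μmol·min⁻¹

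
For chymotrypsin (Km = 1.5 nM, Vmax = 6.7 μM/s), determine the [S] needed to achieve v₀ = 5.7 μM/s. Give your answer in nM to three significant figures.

8.55 nM

Rearranging v = Vmax[S]/(Km+[S]) gives [S] = Km·v/(Vmax − v).
[S] = 1.5 × 5.7 / (6.7 − 5.7) = 8.550/1.000 = 8.55 nM.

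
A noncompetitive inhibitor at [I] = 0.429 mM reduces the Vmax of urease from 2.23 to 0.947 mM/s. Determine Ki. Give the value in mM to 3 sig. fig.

0.317 mM

Noncompetitive: Vmax,app = Vmax/α with α = 1 + [I]/Ki.
α = Vmax/Vmax,app = 2.23/0.947 = 2.355.
Ki = [I]/(α − 1) = 0.429/1.355 = 0.317 mM.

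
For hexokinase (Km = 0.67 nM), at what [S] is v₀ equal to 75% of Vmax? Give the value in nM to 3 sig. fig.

v/Vmax = [S]/(Km+[S]) = 0.75, so [S] = Km·0.75/(1 − 0.75) = 0.67 × 3.000.
[S] = 2.01 nM.

2.01 nM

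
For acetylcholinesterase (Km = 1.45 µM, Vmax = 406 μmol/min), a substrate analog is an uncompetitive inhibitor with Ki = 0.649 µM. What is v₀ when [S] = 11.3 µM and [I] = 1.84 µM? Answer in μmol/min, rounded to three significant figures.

102 μmol/min

α = 1 + [I]/Ki = 1 + 1.84/0.649 = 3.835.
For an uncompetitive inhibitor, both parameters are divided by α, giving Vmax/α and Km/α: Km,app = 0.378 µM, Vmax,app = 106 μmol/min.
v = Vmax,app·[S]/(Km,app + [S]) = 106 × 11.3/(0.378 + 11.3) = 102 μmol/min.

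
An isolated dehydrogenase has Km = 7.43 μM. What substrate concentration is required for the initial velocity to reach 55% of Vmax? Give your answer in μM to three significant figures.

9.08 μM

v/Vmax = [S]/(Km+[S]) = 0.55, so [S] = Km·0.55/(1 − 0.55) = 7.43 × 1.222.
[S] = 9.08 μM.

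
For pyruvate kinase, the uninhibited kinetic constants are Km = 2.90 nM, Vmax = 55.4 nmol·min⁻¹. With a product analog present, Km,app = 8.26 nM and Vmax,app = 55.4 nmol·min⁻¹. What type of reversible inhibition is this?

Km increases (2.90 → 8.26 nM) while Vmax is unchanged — the hallmark of competitive inhibition.

competitive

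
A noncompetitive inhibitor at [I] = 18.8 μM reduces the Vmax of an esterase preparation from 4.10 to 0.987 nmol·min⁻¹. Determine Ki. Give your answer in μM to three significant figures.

5.96 μM

Noncompetitive: Vmax,app = Vmax/α with α = 1 + [I]/Ki.
α = Vmax/Vmax,app = 4.10/0.987 = 4.154.
Ki = [I]/(α − 1) = 18.8/3.154 = 5.96 μM.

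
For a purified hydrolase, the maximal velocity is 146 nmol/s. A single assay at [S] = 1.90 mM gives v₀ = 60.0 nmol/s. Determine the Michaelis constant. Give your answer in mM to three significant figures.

From v = Vmax[S]/(Km+[S]), Km = [S](Vmax − v)/v.
Km = 1.90 × (146 − 60.0) / 60.0 = 163.4/60.0 = 2.72 mM.

2.72 mM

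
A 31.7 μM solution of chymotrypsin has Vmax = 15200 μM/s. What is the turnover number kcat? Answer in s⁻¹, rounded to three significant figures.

479 s⁻¹

kcat = Vmax/[E]total = 15200 μM/s / 31.7 μM = 479 s⁻¹.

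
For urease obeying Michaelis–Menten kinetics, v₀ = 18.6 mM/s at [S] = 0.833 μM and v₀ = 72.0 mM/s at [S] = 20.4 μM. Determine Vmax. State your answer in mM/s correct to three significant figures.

In reciprocal form, 1/v = (Km/Vmax)·(1/[S]) + 1/Vmax. The two points give (1/[S], 1/v) = (1.200, 0.05376) and (0.04902, 0.01389).
Slope = (0.05376 − 0.01389)/(1.200 − 0.04902) = 0.03463; intercept = 0.05376 − 0.03463×1.200 = 0.01219.
Vmax = 1/intercept = 82.0 mM/s; Km = slope × Vmax = 0.03463 × 82.0 = 2.84 μM.

82.0 mM/s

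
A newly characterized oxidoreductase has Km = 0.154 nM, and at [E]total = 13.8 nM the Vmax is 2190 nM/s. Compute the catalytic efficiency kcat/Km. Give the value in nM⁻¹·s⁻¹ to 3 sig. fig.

1030 nM⁻¹·s⁻¹

kcat = Vmax/[E]total = 2190/13.8 = 159 s⁻¹.
kcat/Km = 159/0.154 = 1030 nM⁻¹·s⁻¹.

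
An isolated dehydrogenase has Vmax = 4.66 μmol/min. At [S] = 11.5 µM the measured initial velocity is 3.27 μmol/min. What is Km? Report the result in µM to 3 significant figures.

From v = Vmax[S]/(Km+[S]), Km = [S](Vmax − v)/v.
Km = 11.5 × (4.66 − 3.27) / 3.27 = 15.99/3.27 = 4.89 µM.

4.89 µM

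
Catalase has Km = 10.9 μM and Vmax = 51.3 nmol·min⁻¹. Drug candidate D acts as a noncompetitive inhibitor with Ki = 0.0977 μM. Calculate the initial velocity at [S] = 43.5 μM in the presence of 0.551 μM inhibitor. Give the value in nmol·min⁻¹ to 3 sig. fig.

6.18 nmol·min⁻¹

α = 1 + [I]/Ki = 1 + 0.551/0.0977 = 6.640.
For a noncompetitive inhibitor, Vmax is reduced to Vmax/α while Km is unchanged: Km,app = 10.9 μM, Vmax,app = 7.73 nmol·min⁻¹.
v = Vmax,app·[S]/(Km,app + [S]) = 7.73 × 43.5/(10.9 + 43.5) = 6.18 nmol·min⁻¹.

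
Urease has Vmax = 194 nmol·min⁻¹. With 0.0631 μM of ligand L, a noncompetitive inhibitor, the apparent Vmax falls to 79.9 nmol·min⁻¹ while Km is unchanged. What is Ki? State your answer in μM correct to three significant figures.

0.0442 μM

Noncompetitive: Vmax,app = Vmax/α with α = 1 + [I]/Ki.
α = Vmax/Vmax,app = 194/79.9 = 2.428.
Ki = [I]/(α − 1) = 0.0631/1.428 = 0.0442 μM.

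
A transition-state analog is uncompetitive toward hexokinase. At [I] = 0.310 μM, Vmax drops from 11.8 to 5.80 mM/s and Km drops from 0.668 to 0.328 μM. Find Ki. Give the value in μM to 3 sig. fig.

Uncompetitive: Vmax,app = Vmax/α (and Km,app = Km/α) with α = 1 + [I]/Ki.
α = Vmax/Vmax,app = 11.8/5.80 = 2.034.
Since α = 1 + [I]/Ki, [I]/Ki = 2.034 − 1 = 1.034 and Ki = 0.310/1.034 = 0.300 μM.

0.300 μM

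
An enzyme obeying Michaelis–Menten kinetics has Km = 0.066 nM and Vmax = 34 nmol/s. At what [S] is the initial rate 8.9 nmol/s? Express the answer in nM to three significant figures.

0.0234 nM

The required fractional saturation is v/Vmax = 8.9/34 = 0.2618.
Then [S]/(Km+[S]) = 0.2618 ⇒ [S] = 0.066 × 0.2618/(1 − 0.2618) = 0.0234 nM.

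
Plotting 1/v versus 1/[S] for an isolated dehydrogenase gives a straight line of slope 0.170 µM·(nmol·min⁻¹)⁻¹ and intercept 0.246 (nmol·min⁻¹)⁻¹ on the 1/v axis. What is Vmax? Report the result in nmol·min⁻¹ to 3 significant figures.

4.07 nmol·min⁻¹

The y-intercept of a Lineweaver–Burk plot equals 1/Vmax, so Vmax = 1/0.246 = 4.07 nmol·min⁻¹.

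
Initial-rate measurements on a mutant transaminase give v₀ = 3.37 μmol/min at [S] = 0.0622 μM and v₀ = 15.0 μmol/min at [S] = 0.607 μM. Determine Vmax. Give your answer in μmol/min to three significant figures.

24.8 μmol/min

In reciprocal form, 1/v = (Km/Vmax)·(1/[S]) + 1/Vmax. The two points give (1/[S], 1/v) = (16.08, 0.2967) and (1.647, 0.06667).
Slope = (0.2967 − 0.06667)/(16.08 − 1.647) = 0.01594; intercept = 0.2967 − 0.01594×16.08 = 0.04040.
Vmax = 1/intercept = 24.8 μmol/min; Km = slope × Vmax = 0.01594 × 24.8 = 0.395 μM.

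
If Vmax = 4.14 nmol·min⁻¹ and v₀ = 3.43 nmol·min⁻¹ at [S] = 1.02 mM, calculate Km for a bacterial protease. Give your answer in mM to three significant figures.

0.211 mM

From v = Vmax[S]/(Km+[S]), Km = [S](Vmax − v)/v.
Km = 1.02 × (4.14 − 3.43) / 3.43 = 0.7242/3.43 = 0.211 mM.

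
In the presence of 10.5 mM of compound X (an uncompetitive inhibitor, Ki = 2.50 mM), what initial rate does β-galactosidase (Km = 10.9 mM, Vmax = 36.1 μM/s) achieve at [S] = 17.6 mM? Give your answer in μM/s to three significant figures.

6.20 μM/s

α = 1 + [I]/Ki = 1 + 10.5/2.50 = 5.200.
For an uncompetitive inhibitor, both parameters are divided by α, giving Vmax/α and Km/α: Km,app = 2.10 mM, Vmax,app = 6.94 μM/s.
v = Vmax,app·[S]/(Km,app + [S]) = 6.94 × 17.6/(2.10 + 17.6) = 6.20 μM/s.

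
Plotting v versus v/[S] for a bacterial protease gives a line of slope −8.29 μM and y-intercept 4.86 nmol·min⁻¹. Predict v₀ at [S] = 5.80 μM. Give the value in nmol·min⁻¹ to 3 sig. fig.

In the Eadie–Hofstee form v = Vmax − Km·(v/[S]), the slope is −Km and the intercept is Vmax, so Km = 8.29 μM and Vmax = 4.86 nmol·min⁻¹.
v = 4.86 × 5.80/(8.29 + 5.80) = 2.00 nmol·min⁻¹.

2.00 nmol·min⁻¹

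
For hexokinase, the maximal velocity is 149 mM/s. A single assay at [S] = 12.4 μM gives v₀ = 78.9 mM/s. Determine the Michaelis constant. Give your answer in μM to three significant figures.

v/Vmax = 78.9/149 = 0.5295 = [S]/(Km+[S]).
So Km + [S] = [S]/0.5295 = 23.42 μM, giving Km = 23.42 − 12.4 = 11.0 μM.

11.0 μM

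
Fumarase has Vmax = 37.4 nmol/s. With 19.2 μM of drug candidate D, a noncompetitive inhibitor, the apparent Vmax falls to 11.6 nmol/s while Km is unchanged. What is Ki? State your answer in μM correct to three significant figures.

Noncompetitive: Vmax,app = Vmax/α with α = 1 + [I]/Ki.
α = Vmax/Vmax,app = 37.4/11.6 = 3.224.
Since α = 1 + [I]/Ki, [I]/Ki = 3.224 − 1 = 2.224 and Ki = 19.2/2.224 = 8.63 μM.

8.63 μM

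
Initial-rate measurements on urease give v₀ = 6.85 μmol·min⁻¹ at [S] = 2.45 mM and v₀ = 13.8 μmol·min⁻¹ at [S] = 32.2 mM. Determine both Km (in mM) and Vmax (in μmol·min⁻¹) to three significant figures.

Km = 2.94 mM; Vmax = 15.1 μmol·min⁻¹

In reciprocal form, 1/v = (Km/Vmax)·(1/[S]) + 1/Vmax. The two points give (1/[S], 1/v) = (0.4082, 0.1460) and (0.03106, 0.07246).
Slope = (0.1460 − 0.07246)/(0.4082 − 0.03106) = 0.1950; intercept = 0.1460 − 0.1950×0.4082 = 0.06641.
Vmax = 1/intercept = 15.1 μmol·min⁻¹; Km = slope × Vmax = 0.1950 × 15.1 = 2.94 mM.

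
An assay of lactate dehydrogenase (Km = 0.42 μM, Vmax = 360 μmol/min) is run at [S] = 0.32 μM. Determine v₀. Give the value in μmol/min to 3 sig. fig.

v = Vmax·[S]/(Km + [S]) = 360 × 0.32 / (0.42 + 0.32)
  = 115.2 / 0.7400 = 156 μmol/min.

156 μmol/min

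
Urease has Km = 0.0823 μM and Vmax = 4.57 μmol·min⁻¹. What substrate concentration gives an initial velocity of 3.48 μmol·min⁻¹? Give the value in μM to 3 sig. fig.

0.263 μM

The required fractional saturation is v/Vmax = 3.48/4.57 = 0.7615.
Then [S]/(Km+[S]) = 0.7615 ⇒ [S] = 0.0823 × 0.7615/(1 − 0.7615) = 0.263 μM.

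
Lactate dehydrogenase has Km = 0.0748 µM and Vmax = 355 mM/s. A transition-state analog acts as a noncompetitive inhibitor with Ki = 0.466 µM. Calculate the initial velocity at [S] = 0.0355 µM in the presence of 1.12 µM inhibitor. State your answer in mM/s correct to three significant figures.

33.6 mM/s

With α = 1 + [I]/Ki = 1 + 1.12/0.466 = 3.403, the noncompetitive rate law is v = (Vmax/α)·[S] / (Km + [S]).
v = (355/3.403)×0.0355 / (0.0748 + 0.0355) = 3.703/0.1103 = 33.6 mM/s.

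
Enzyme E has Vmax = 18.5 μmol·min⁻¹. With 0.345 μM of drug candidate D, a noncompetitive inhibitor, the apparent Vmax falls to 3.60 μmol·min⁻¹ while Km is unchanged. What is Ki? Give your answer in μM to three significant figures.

0.0834 μM

Noncompetitive: Vmax,app = Vmax/α with α = 1 + [I]/Ki.
α = Vmax/Vmax,app = 18.5/3.60 = 5.139.
Ki = [I]/(α − 1) = 0.345/4.139 = 0.0834 μM.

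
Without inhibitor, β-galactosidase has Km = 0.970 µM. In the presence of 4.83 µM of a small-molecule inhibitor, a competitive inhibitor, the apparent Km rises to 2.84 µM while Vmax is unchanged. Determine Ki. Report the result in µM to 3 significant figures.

2.51 µM

Competitive: Km,app = α·Km with α = 1 + [I]/Ki.
α = Km,app/Km = 2.84/0.970 = 2.928.
Since α = 1 + [I]/Ki, [I]/Ki = 2.928 − 1 = 1.928 and Ki = 4.83/1.928 = 2.51 µM.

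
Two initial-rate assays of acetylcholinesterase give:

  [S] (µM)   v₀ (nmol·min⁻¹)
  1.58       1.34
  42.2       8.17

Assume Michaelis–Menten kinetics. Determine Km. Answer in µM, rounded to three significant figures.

In reciprocal form, 1/v = (Km/Vmax)·(1/[S]) + 1/Vmax. The two points give (1/[S], 1/v) = (0.6329, 0.7463) and (0.02370, 0.1224).
Slope = (0.7463 − 0.1224)/(0.6329 − 0.02370) = 1.024; intercept = 0.7463 − 1.024×0.6329 = 0.09813.
Vmax = 1/intercept = 10.2 nmol·min⁻¹; Km = slope × Vmax = 1.024 × 10.2 = 10.4 µM.

10.4 µM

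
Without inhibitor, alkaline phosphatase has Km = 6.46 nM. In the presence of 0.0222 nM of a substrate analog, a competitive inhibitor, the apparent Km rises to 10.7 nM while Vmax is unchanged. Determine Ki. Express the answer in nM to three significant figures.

0.0338 nM

Competitive: Km,app = α·Km with α = 1 + [I]/Ki.
α = Km,app/Km = 10.7/6.46 = 1.656.
Since α = 1 + [I]/Ki, [I]/Ki = 1.656 − 1 = 0.6563 and Ki = 0.0222/0.6563 = 0.0338 nM.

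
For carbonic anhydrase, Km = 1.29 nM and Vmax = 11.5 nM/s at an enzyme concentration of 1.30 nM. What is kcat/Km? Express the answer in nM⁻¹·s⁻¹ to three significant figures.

kcat = Vmax/[E]total = 11.5/1.30 = 8.85 s⁻¹.
kcat/Km = 8.85/1.29 = 6.86 nM⁻¹·s⁻¹.

6.86 nM⁻¹·s⁻¹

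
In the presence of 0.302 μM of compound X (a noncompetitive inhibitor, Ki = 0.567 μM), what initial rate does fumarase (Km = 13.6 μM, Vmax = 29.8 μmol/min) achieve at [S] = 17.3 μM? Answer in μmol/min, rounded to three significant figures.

10.9 μmol/min

With α = 1 + [I]/Ki = 1 + 0.302/0.567 = 1.533, the noncompetitive rate law is v = (Vmax/α)·[S] / (Km + [S]).
v = (29.8/1.533)×17.3 / (13.6 + 17.3) = 336.4/30.90 = 10.9 μmol/min.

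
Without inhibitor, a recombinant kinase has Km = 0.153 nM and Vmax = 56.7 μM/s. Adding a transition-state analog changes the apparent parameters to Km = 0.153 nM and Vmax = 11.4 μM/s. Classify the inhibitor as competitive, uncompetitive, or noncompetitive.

Vmax decreases (56.7 → 11.4 μM/s) while Km is unchanged — pure noncompetitive inhibition.

noncompetitive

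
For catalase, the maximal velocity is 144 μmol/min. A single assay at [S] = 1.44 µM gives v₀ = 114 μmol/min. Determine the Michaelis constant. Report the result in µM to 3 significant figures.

v/Vmax = 114/144 = 0.7917 = [S]/(Km+[S]).
So Km + [S] = [S]/0.7917 = 1.819 µM, giving Km = 1.819 − 1.44 = 0.379 µM.

0.379 µM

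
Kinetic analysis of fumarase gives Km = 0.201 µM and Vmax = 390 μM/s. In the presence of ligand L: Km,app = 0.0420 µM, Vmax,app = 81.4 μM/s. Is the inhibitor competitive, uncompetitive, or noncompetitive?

Both Km and Vmax decrease by the same factor (~4.79-fold) — characteristic of uncompetitive inhibition.

uncompetitive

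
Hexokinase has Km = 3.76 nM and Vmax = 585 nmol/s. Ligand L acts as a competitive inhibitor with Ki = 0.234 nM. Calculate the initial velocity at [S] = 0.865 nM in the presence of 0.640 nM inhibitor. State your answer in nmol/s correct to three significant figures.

With α = 1 + [I]/Ki = 1 + 0.640/0.234 = 3.735, the competitive rate law is v = Vmax[S] / (αKm + [S]).
v = 585×0.865 / (3.735×3.76 + 0.865) = 506.0/14.91 = 33.9 nmol/s.

33.9 nmol/s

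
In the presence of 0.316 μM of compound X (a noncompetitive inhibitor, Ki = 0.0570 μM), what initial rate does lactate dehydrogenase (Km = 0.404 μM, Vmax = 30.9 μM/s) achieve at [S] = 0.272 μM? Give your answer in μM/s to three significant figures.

1.90 μM/s

α = 1 + [I]/Ki = 1 + 0.316/0.0570 = 6.544.
For a noncompetitive inhibitor, Vmax is reduced to Vmax/α while Km is unchanged: Km,app = 0.404 μM, Vmax,app = 4.72 μM/s.
v = Vmax,app·[S]/(Km,app + [S]) = 4.72 × 0.272/(0.404 + 0.272) = 1.90 μM/s.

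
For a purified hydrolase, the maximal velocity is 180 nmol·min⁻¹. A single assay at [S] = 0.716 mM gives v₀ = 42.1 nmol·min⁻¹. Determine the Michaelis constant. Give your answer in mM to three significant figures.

2.35 mM

v/Vmax = 42.1/180 = 0.2339 = [S]/(Km+[S]).
So Km + [S] = [S]/0.2339 = 3.061 mM, giving Km = 3.061 − 0.716 = 2.35 mM.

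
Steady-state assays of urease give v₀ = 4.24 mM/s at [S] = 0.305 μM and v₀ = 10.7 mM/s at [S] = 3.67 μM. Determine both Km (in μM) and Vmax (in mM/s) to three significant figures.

Km = 0.588 μM; Vmax = 12.4 mM/s

From v = Vmax[S]/(Km+[S]), each point gives Vmax = v(Km+[S])/[S].
Equating: 4.24(Km+0.305)/0.305 = 10.7(Km+3.67)/3.67.
13.90·Km + 4.24 = 2.916·Km + 10.7, so (13.90 − 2.916)·Km = 10.7 − 4.24.
Km = 6.460/10.99 = 0.588 μM; then Vmax = 4.24(0.588+0.305)/0.305 = 12.4 mM/s.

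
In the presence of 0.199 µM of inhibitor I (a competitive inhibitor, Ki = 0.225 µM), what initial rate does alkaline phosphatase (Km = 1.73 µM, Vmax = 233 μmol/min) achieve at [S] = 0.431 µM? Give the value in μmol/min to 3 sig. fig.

27.2 μmol/min

α = 1 + [I]/Ki = 1 + 0.199/0.225 = 1.884.
For a competitive inhibitor, Vmax is unchanged and the apparent Km becomes α·Km: Km,app = 3.26 µM, Vmax,app = 233 μmol/min.
v = Vmax,app·[S]/(Km,app + [S]) = 233 × 0.431/(3.26 + 0.431) = 27.2 μmol/min.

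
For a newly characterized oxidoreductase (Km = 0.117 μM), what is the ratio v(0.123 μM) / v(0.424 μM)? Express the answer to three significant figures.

Since Vmax cancels, v₂/v₁ = [S]₂(Km+[S]₁) / [S]₁(Km+[S]₂).
= 0.123×(0.117+0.424) / (0.424×(0.117+0.123)) = 0.06654/0.1018 = 0.654.

0.654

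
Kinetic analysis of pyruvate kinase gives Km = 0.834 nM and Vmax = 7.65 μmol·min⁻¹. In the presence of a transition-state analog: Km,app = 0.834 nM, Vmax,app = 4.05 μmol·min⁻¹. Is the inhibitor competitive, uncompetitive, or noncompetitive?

Vmax decreases (7.65 → 4.05 μmol·min⁻¹) while Km is unchanged — pure noncompetitive inhibition.

noncompetitive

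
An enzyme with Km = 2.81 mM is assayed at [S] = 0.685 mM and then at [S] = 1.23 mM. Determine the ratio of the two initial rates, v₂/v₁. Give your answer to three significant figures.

Since Vmax cancels, v₂/v₁ = [S]₂(Km+[S]₁) / [S]₁(Km+[S]₂).
= 1.23×(2.81+0.685) / (0.685×(2.81+1.23)) = 4.299/2.767 = 1.55.

1.55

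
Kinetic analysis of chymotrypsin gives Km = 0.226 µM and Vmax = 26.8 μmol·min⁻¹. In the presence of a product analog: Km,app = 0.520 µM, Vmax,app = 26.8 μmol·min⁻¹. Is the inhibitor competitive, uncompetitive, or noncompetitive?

competitive

Km increases (0.226 → 0.520 µM) while Vmax is unchanged — the hallmark of competitive inhibition.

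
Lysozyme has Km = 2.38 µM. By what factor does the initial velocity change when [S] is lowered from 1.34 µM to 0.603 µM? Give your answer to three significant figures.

0.561

Since Vmax cancels, v₂/v₁ = [S]₂(Km+[S]₁) / [S]₁(Km+[S]₂).
= 0.603×(2.38+1.34) / (1.34×(2.38+0.603)) = 2.243/3.997 = 0.561.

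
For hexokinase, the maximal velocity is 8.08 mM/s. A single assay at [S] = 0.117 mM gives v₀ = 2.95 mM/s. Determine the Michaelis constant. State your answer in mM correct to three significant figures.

v/Vmax = 2.95/8.08 = 0.3651 = [S]/(Km+[S]).
So Km + [S] = [S]/0.3651 = 0.3205 mM, giving Km = 0.3205 − 0.117 = 0.203 mM.

0.203 mM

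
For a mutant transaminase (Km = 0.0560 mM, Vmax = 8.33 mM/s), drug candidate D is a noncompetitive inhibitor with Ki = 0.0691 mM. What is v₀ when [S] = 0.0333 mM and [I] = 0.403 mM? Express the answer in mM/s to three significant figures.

0.455 mM/s

α = 1 + [I]/Ki = 1 + 0.403/0.0691 = 6.832.
For a noncompetitive inhibitor, Vmax is reduced to Vmax/α while Km is unchanged: Km,app = 0.0560 mM, Vmax,app = 1.22 mM/s.
v = Vmax,app·[S]/(Km,app + [S]) = 1.22 × 0.0333/(0.0560 + 0.0333) = 0.455 mM/s.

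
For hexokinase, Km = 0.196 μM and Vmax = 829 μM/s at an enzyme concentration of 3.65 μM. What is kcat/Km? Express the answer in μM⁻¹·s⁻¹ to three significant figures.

kcat = Vmax/[E]total = 829/3.65 = 227 s⁻¹.
kcat/Km = 227/0.196 = 1160 μM⁻¹·s⁻¹.

1160 μM⁻¹·s⁻¹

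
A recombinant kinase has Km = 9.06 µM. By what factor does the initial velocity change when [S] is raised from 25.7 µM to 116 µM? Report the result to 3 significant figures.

1.25

The fractional saturations are [S]/(Km+[S]) = 25.7/34.76 = 0.7394 and 116/125.1 = 0.9276.
v₂/v₁ is just their ratio: 0.9276/0.7394 = 1.25.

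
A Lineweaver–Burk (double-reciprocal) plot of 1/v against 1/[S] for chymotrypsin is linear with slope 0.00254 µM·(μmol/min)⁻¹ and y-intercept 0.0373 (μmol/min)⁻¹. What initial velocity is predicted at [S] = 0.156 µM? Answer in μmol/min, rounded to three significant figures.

The y-intercept is 1/Vmax, so Vmax = 1/0.0373 = 26.8 μmol/min.
The slope is Km/Vmax, so Km = 0.00254 × 26.8 = 0.0681 µM.
Then v = 26.8 × 0.156/(0.0681 + 0.156) = 18.7 μmol/min.

18.7 μmol/min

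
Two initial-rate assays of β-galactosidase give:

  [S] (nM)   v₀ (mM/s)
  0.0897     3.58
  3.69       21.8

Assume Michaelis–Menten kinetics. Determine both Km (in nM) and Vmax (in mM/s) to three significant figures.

From v = Vmax[S]/(Km+[S]), each point gives Vmax = v(Km+[S])/[S].
Equating: 3.58(Km+0.0897)/0.0897 = 21.8(Km+3.69)/3.69.
39.91·Km + 3.58 = 5.908·Km + 21.8, so (39.91 − 5.908)·Km = 21.8 − 3.58.
Km = 18.22/34.00 = 0.536 nM; then Vmax = 3.58(0.536+0.0897)/0.0897 = 25.0 mM/s.

Km = 0.536 nM; Vmax = 25.0 mM/s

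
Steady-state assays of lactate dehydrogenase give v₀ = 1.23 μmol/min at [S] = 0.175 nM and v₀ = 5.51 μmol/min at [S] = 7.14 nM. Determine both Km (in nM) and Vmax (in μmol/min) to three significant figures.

Km = 0.684 nM; Vmax = 6.04 μmol/min

In reciprocal form, 1/v = (Km/Vmax)·(1/[S]) + 1/Vmax. The two points give (1/[S], 1/v) = (5.714, 0.8130) and (0.1401, 0.1815).
Slope = (0.8130 − 0.1815)/(5.714 − 0.1401) = 0.1133; intercept = 0.8130 − 0.1133×5.714 = 0.1656.
Vmax = 1/intercept = 6.04 μmol/min; Km = slope × Vmax = 0.1133 × 6.04 = 0.684 nM.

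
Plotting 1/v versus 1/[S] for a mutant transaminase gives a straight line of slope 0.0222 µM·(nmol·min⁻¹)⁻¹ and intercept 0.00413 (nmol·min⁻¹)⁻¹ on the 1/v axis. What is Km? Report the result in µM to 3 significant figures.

y-intercept = 1/Vmax ⇒ Vmax = 242 nmol·min⁻¹; slope = Km/Vmax ⇒ Km = slope × Vmax.
Km = 0.0222 × 242 = 5.38 µM.

5.38 µM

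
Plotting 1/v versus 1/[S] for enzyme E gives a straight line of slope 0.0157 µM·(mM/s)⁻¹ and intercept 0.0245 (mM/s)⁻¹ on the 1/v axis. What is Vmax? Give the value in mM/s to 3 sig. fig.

The y-intercept of a Lineweaver–Burk plot equals 1/Vmax, so Vmax = 1/0.0245 = 40.8 mM/s.

40.8 mM/s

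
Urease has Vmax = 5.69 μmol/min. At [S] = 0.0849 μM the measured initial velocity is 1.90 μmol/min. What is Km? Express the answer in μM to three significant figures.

0.169 μM

v/Vmax = 1.90/5.69 = 0.3339 = [S]/(Km+[S]).
So Km + [S] = [S]/0.3339 = 0.2543 μM, giving Km = 0.2543 − 0.0849 = 0.169 μM.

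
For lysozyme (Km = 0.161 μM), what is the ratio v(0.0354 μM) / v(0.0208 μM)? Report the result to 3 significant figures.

Since Vmax cancels, v₂/v₁ = [S]₂(Km+[S]₁) / [S]₁(Km+[S]₂).
= 0.0354×(0.161+0.0208) / (0.0208×(0.161+0.0354)) = 0.006436/0.004085 = 1.58.

1.58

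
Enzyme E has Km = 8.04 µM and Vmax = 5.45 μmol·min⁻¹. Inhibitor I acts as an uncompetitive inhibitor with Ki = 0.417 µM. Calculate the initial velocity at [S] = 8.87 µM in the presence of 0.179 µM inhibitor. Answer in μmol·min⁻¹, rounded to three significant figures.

2.33 μmol·min⁻¹

α = 1 + [I]/Ki = 1 + 0.179/0.417 = 1.429.
For an uncompetitive inhibitor, both parameters are divided by α, giving Vmax/α and Km/α: Km,app = 5.63 µM, Vmax,app = 3.81 μmol·min⁻¹.
v = Vmax,app·[S]/(Km,app + [S]) = 3.81 × 8.87/(5.63 + 8.87) = 2.33 μmol·min⁻¹.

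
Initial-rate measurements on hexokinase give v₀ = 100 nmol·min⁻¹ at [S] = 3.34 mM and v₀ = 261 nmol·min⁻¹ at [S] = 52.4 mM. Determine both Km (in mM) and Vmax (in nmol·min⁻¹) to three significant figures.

From v = Vmax[S]/(Km+[S]), each point gives Vmax = v(Km+[S])/[S].
Equating: 100(Km+3.34)/3.34 = 261(Km+52.4)/52.4.
29.94·Km + 100 = 4.981·Km + 261, so (29.94 − 4.981)·Km = 261 − 100.
Km = 161.0/24.96 = 6.45 mM; then Vmax = 100(6.45+3.34)/3.34 = 293 nmol·min⁻¹.

Km = 6.45 mM; Vmax = 293 nmol·min⁻¹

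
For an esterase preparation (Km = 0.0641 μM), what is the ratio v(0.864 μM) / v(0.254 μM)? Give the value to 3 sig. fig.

1.17

The fractional saturations are [S]/(Km+[S]) = 0.254/0.3181 = 0.7985 and 0.864/0.9281 = 0.9309.
v₂/v₁ is just their ratio: 0.9309/0.7985 = 1.17.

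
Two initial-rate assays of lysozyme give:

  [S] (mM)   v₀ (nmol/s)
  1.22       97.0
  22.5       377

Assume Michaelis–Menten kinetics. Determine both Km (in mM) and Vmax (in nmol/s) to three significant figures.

Km = 4.46 mM; Vmax = 452 nmol/s

From v = Vmax[S]/(Km+[S]), each point gives Vmax = v(Km+[S])/[S].
Equating: 97.0(Km+1.22)/1.22 = 377(Km+22.5)/22.5.
79.51·Km + 97.0 = 16.76·Km + 377, so (79.51 − 16.76)·Km = 377 − 97.0.
Km = 280.0/62.75 = 4.46 mM; then Vmax = 97.0(4.46+1.22)/1.22 = 452 nmol/s.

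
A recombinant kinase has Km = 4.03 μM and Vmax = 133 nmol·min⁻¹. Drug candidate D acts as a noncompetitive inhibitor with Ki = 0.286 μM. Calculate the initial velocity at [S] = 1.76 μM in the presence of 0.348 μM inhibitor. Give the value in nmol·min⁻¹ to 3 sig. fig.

α = 1 + [I]/Ki = 1 + 0.348/0.286 = 2.217.
For a noncompetitive inhibitor, Vmax is reduced to Vmax/α while Km is unchanged: Km,app = 4.03 μM, Vmax,app = 60.0 nmol·min⁻¹.
v = Vmax,app·[S]/(Km,app + [S]) = 60.0 × 1.76/(4.03 + 1.76) = 18.2 nmol·min⁻¹.

18.2 nmol·min⁻¹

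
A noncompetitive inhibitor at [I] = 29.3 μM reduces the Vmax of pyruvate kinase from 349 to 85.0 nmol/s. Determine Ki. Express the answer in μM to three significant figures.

Noncompetitive: Vmax,app = Vmax/α with α = 1 + [I]/Ki.
α = Vmax/Vmax,app = 349/85.0 = 4.106.
Since α = 1 + [I]/Ki, [I]/Ki = 4.106 − 1 = 3.106 and Ki = 29.3/3.106 = 9.43 μM.

9.43 μM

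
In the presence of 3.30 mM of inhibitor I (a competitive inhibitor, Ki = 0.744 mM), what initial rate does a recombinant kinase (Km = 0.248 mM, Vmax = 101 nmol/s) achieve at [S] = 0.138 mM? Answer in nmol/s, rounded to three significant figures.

α = 1 + [I]/Ki = 1 + 3.30/0.744 = 5.435.
For a competitive inhibitor, Vmax is unchanged and the apparent Km becomes α·Km: Km,app = 1.35 mM, Vmax,app = 101 nmol/s.
v = Vmax,app·[S]/(Km,app + [S]) = 101 × 0.138/(1.35 + 0.138) = 9.38 nmol/s.

9.38 nmol/s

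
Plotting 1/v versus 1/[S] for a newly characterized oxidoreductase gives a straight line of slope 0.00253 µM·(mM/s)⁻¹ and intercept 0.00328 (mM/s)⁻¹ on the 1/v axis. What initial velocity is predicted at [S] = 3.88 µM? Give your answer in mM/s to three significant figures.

254 mM/s

The y-intercept is 1/Vmax, so Vmax = 1/0.00328 = 305 mM/s.
The slope is Km/Vmax, so Km = 0.00253 × 305 = 0.771 µM.
Then v = 305 × 3.88/(0.771 + 3.88) = 254 mM/s.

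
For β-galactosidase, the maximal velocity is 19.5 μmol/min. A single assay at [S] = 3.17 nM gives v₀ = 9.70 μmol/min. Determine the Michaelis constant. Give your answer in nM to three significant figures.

v/Vmax = 9.70/19.5 = 0.4974 = [S]/(Km+[S]).
So Km + [S] = [S]/0.4974 = 6.373 nM, giving Km = 6.373 − 3.17 = 3.20 nM.

3.20 nM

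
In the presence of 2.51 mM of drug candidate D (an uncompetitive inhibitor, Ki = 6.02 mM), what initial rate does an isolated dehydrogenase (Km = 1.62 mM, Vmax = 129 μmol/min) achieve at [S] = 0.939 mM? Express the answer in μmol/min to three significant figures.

With α = 1 + [I]/Ki = 1 + 2.51/6.02 = 1.417, the uncompetitive rate law is v = (Vmax/α)·[S] / (Km/α + [S]).
v = (129/1.417)×0.939 / (1.62/1.417 + 0.939) = 85.49/2.082 = 41.1 μmol/min.

41.1 μmol/min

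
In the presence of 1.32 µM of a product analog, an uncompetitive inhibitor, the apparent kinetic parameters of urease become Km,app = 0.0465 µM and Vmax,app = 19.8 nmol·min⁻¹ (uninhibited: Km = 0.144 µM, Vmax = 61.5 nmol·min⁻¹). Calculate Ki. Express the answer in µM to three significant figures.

Uncompetitive: Vmax,app = Vmax/α (and Km,app = Km/α) with α = 1 + [I]/Ki.
α = Vmax/Vmax,app = 61.5/19.8 = 3.106.
Since α = 1 + [I]/Ki, [I]/Ki = 3.106 − 1 = 2.106 and Ki = 1.32/2.106 = 0.627 µM.

0.627 µM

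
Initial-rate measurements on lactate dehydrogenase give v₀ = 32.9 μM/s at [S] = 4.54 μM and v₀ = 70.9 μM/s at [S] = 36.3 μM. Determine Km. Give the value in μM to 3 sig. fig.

From v = Vmax[S]/(Km+[S]), each point gives Vmax = v(Km+[S])/[S].
Equating: 32.9(Km+4.54)/4.54 = 70.9(Km+36.3)/36.3.
7.247·Km + 32.9 = 1.953·Km + 70.9, so (7.247 − 1.953)·Km = 70.9 − 32.9.
Km = 38.00/5.294 = 7.18 μM; then Vmax = 32.9(7.18+4.54)/4.54 = 84.9 μM/s.

7.18 μM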